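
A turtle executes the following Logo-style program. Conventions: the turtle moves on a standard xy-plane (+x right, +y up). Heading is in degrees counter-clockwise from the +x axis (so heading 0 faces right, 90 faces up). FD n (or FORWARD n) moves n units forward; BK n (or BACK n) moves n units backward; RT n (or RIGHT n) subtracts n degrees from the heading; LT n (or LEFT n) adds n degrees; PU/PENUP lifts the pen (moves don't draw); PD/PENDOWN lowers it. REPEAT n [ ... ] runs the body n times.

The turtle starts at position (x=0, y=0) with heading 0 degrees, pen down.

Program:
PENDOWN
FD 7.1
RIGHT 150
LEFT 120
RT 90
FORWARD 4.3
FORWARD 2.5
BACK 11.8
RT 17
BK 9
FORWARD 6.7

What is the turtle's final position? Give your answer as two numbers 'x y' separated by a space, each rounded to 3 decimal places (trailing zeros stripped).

Answer: 11.282 5.899

Derivation:
Executing turtle program step by step:
Start: pos=(0,0), heading=0, pen down
PD: pen down
FD 7.1: (0,0) -> (7.1,0) [heading=0, draw]
RT 150: heading 0 -> 210
LT 120: heading 210 -> 330
RT 90: heading 330 -> 240
FD 4.3: (7.1,0) -> (4.95,-3.724) [heading=240, draw]
FD 2.5: (4.95,-3.724) -> (3.7,-5.889) [heading=240, draw]
BK 11.8: (3.7,-5.889) -> (9.6,4.33) [heading=240, draw]
RT 17: heading 240 -> 223
BK 9: (9.6,4.33) -> (16.182,10.468) [heading=223, draw]
FD 6.7: (16.182,10.468) -> (11.282,5.899) [heading=223, draw]
Final: pos=(11.282,5.899), heading=223, 6 segment(s) drawn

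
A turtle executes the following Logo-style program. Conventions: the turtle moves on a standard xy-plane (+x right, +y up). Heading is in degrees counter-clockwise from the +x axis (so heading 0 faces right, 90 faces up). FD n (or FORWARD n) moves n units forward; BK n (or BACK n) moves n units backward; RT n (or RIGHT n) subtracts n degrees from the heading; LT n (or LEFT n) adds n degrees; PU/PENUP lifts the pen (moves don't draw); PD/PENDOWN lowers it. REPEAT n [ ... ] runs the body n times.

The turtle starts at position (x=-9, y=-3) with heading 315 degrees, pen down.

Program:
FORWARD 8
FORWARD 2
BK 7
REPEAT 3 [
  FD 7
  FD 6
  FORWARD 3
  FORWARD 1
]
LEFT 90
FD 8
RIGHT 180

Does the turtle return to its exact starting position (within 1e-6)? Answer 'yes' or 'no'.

Answer: no

Derivation:
Executing turtle program step by step:
Start: pos=(-9,-3), heading=315, pen down
FD 8: (-9,-3) -> (-3.343,-8.657) [heading=315, draw]
FD 2: (-3.343,-8.657) -> (-1.929,-10.071) [heading=315, draw]
BK 7: (-1.929,-10.071) -> (-6.879,-5.121) [heading=315, draw]
REPEAT 3 [
  -- iteration 1/3 --
  FD 7: (-6.879,-5.121) -> (-1.929,-10.071) [heading=315, draw]
  FD 6: (-1.929,-10.071) -> (2.314,-14.314) [heading=315, draw]
  FD 3: (2.314,-14.314) -> (4.435,-16.435) [heading=315, draw]
  FD 1: (4.435,-16.435) -> (5.142,-17.142) [heading=315, draw]
  -- iteration 2/3 --
  FD 7: (5.142,-17.142) -> (10.092,-22.092) [heading=315, draw]
  FD 6: (10.092,-22.092) -> (14.335,-26.335) [heading=315, draw]
  FD 3: (14.335,-26.335) -> (16.456,-28.456) [heading=315, draw]
  FD 1: (16.456,-28.456) -> (17.163,-29.163) [heading=315, draw]
  -- iteration 3/3 --
  FD 7: (17.163,-29.163) -> (22.113,-34.113) [heading=315, draw]
  FD 6: (22.113,-34.113) -> (26.355,-38.355) [heading=315, draw]
  FD 3: (26.355,-38.355) -> (28.477,-40.477) [heading=315, draw]
  FD 1: (28.477,-40.477) -> (29.184,-41.184) [heading=315, draw]
]
LT 90: heading 315 -> 45
FD 8: (29.184,-41.184) -> (34.841,-35.527) [heading=45, draw]
RT 180: heading 45 -> 225
Final: pos=(34.841,-35.527), heading=225, 16 segment(s) drawn

Start position: (-9, -3)
Final position: (34.841, -35.527)
Distance = 54.589; >= 1e-6 -> NOT closed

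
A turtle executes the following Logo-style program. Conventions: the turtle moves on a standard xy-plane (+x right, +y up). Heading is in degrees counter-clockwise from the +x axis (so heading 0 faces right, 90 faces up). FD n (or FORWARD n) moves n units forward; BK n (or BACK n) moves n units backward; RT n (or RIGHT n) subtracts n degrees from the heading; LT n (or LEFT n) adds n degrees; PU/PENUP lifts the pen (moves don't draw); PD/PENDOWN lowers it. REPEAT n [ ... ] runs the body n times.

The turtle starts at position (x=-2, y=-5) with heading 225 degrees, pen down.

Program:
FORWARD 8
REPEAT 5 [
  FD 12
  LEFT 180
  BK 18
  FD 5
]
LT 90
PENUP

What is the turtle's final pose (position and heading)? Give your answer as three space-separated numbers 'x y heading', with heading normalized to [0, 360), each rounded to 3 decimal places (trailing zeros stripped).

Executing turtle program step by step:
Start: pos=(-2,-5), heading=225, pen down
FD 8: (-2,-5) -> (-7.657,-10.657) [heading=225, draw]
REPEAT 5 [
  -- iteration 1/5 --
  FD 12: (-7.657,-10.657) -> (-16.142,-19.142) [heading=225, draw]
  LT 180: heading 225 -> 45
  BK 18: (-16.142,-19.142) -> (-28.87,-31.87) [heading=45, draw]
  FD 5: (-28.87,-31.87) -> (-25.335,-28.335) [heading=45, draw]
  -- iteration 2/5 --
  FD 12: (-25.335,-28.335) -> (-16.849,-19.849) [heading=45, draw]
  LT 180: heading 45 -> 225
  BK 18: (-16.849,-19.849) -> (-4.121,-7.121) [heading=225, draw]
  FD 5: (-4.121,-7.121) -> (-7.657,-10.657) [heading=225, draw]
  -- iteration 3/5 --
  FD 12: (-7.657,-10.657) -> (-16.142,-19.142) [heading=225, draw]
  LT 180: heading 225 -> 45
  BK 18: (-16.142,-19.142) -> (-28.87,-31.87) [heading=45, draw]
  FD 5: (-28.87,-31.87) -> (-25.335,-28.335) [heading=45, draw]
  -- iteration 4/5 --
  FD 12: (-25.335,-28.335) -> (-16.849,-19.849) [heading=45, draw]
  LT 180: heading 45 -> 225
  BK 18: (-16.849,-19.849) -> (-4.121,-7.121) [heading=225, draw]
  FD 5: (-4.121,-7.121) -> (-7.657,-10.657) [heading=225, draw]
  -- iteration 5/5 --
  FD 12: (-7.657,-10.657) -> (-16.142,-19.142) [heading=225, draw]
  LT 180: heading 225 -> 45
  BK 18: (-16.142,-19.142) -> (-28.87,-31.87) [heading=45, draw]
  FD 5: (-28.87,-31.87) -> (-25.335,-28.335) [heading=45, draw]
]
LT 90: heading 45 -> 135
PU: pen up
Final: pos=(-25.335,-28.335), heading=135, 16 segment(s) drawn

Answer: -25.335 -28.335 135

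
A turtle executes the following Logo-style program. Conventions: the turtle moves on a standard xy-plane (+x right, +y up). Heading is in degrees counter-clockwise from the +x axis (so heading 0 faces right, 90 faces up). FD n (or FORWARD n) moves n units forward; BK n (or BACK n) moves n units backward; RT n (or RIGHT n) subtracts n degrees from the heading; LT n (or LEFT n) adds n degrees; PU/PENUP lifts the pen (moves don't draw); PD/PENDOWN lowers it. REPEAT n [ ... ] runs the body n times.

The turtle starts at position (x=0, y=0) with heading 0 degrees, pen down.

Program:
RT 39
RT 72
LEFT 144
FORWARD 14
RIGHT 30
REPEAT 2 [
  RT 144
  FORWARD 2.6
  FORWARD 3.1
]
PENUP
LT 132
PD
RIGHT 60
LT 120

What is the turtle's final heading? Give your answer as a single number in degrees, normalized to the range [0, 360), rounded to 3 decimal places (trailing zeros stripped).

Executing turtle program step by step:
Start: pos=(0,0), heading=0, pen down
RT 39: heading 0 -> 321
RT 72: heading 321 -> 249
LT 144: heading 249 -> 33
FD 14: (0,0) -> (11.741,7.625) [heading=33, draw]
RT 30: heading 33 -> 3
REPEAT 2 [
  -- iteration 1/2 --
  RT 144: heading 3 -> 219
  FD 2.6: (11.741,7.625) -> (9.721,5.989) [heading=219, draw]
  FD 3.1: (9.721,5.989) -> (7.312,4.038) [heading=219, draw]
  -- iteration 2/2 --
  RT 144: heading 219 -> 75
  FD 2.6: (7.312,4.038) -> (7.985,6.549) [heading=75, draw]
  FD 3.1: (7.985,6.549) -> (8.787,9.544) [heading=75, draw]
]
PU: pen up
LT 132: heading 75 -> 207
PD: pen down
RT 60: heading 207 -> 147
LT 120: heading 147 -> 267
Final: pos=(8.787,9.544), heading=267, 5 segment(s) drawn

Answer: 267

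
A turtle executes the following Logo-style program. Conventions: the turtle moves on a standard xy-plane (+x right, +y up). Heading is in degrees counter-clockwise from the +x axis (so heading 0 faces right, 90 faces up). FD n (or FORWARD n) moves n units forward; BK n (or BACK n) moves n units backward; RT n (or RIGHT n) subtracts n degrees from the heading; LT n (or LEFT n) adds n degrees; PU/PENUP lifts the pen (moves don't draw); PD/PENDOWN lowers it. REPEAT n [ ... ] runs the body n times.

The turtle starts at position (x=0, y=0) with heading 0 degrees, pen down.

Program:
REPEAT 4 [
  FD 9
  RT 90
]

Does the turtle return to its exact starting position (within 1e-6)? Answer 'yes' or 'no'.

Executing turtle program step by step:
Start: pos=(0,0), heading=0, pen down
REPEAT 4 [
  -- iteration 1/4 --
  FD 9: (0,0) -> (9,0) [heading=0, draw]
  RT 90: heading 0 -> 270
  -- iteration 2/4 --
  FD 9: (9,0) -> (9,-9) [heading=270, draw]
  RT 90: heading 270 -> 180
  -- iteration 3/4 --
  FD 9: (9,-9) -> (0,-9) [heading=180, draw]
  RT 90: heading 180 -> 90
  -- iteration 4/4 --
  FD 9: (0,-9) -> (0,0) [heading=90, draw]
  RT 90: heading 90 -> 0
]
Final: pos=(0,0), heading=0, 4 segment(s) drawn

Start position: (0, 0)
Final position: (0, 0)
Distance = 0; < 1e-6 -> CLOSED

Answer: yes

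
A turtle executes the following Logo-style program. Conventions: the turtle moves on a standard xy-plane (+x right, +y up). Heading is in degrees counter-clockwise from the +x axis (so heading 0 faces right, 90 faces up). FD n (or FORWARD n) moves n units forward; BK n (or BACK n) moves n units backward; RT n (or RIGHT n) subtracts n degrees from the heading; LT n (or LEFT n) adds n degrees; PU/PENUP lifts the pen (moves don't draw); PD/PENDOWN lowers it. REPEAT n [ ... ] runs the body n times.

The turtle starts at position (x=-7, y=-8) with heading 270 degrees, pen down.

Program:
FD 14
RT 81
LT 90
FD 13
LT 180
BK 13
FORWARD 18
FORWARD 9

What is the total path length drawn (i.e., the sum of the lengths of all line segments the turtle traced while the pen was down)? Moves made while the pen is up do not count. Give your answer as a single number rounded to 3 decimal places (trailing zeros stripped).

Answer: 67

Derivation:
Executing turtle program step by step:
Start: pos=(-7,-8), heading=270, pen down
FD 14: (-7,-8) -> (-7,-22) [heading=270, draw]
RT 81: heading 270 -> 189
LT 90: heading 189 -> 279
FD 13: (-7,-22) -> (-4.966,-34.84) [heading=279, draw]
LT 180: heading 279 -> 99
BK 13: (-4.966,-34.84) -> (-2.933,-47.68) [heading=99, draw]
FD 18: (-2.933,-47.68) -> (-5.749,-29.902) [heading=99, draw]
FD 9: (-5.749,-29.902) -> (-7.156,-21.012) [heading=99, draw]
Final: pos=(-7.156,-21.012), heading=99, 5 segment(s) drawn

Segment lengths:
  seg 1: (-7,-8) -> (-7,-22), length = 14
  seg 2: (-7,-22) -> (-4.966,-34.84), length = 13
  seg 3: (-4.966,-34.84) -> (-2.933,-47.68), length = 13
  seg 4: (-2.933,-47.68) -> (-5.749,-29.902), length = 18
  seg 5: (-5.749,-29.902) -> (-7.156,-21.012), length = 9
Total = 67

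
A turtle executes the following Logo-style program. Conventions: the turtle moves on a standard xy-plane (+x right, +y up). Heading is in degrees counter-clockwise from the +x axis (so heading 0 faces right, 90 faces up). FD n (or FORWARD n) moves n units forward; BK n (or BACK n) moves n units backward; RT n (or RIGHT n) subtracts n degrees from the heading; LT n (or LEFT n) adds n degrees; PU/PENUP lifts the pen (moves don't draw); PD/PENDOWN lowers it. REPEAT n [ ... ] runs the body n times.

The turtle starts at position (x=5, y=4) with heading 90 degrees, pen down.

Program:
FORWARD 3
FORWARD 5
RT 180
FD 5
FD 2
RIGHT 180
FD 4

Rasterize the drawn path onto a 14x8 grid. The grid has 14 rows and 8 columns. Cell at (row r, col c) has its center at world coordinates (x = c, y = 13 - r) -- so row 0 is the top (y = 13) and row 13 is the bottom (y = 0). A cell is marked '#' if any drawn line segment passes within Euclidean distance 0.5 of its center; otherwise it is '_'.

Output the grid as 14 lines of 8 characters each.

Segment 0: (5,4) -> (5,7)
Segment 1: (5,7) -> (5,12)
Segment 2: (5,12) -> (5,7)
Segment 3: (5,7) -> (5,5)
Segment 4: (5,5) -> (5,9)

Answer: ________
_____#__
_____#__
_____#__
_____#__
_____#__
_____#__
_____#__
_____#__
_____#__
________
________
________
________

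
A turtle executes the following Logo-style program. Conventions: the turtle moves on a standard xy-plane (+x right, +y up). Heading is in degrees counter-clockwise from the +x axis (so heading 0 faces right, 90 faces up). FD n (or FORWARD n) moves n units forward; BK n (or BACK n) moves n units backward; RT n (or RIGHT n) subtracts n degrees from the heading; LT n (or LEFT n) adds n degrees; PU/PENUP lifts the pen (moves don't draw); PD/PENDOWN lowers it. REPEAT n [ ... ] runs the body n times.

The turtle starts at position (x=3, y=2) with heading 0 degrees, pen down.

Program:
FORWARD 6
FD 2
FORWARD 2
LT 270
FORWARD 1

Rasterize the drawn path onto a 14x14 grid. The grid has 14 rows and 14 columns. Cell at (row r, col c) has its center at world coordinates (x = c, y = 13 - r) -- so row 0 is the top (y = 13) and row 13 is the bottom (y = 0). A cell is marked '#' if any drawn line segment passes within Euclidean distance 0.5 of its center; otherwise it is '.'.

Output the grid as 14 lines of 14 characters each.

Segment 0: (3,2) -> (9,2)
Segment 1: (9,2) -> (11,2)
Segment 2: (11,2) -> (13,2)
Segment 3: (13,2) -> (13,1)

Answer: ..............
..............
..............
..............
..............
..............
..............
..............
..............
..............
..............
...###########
.............#
..............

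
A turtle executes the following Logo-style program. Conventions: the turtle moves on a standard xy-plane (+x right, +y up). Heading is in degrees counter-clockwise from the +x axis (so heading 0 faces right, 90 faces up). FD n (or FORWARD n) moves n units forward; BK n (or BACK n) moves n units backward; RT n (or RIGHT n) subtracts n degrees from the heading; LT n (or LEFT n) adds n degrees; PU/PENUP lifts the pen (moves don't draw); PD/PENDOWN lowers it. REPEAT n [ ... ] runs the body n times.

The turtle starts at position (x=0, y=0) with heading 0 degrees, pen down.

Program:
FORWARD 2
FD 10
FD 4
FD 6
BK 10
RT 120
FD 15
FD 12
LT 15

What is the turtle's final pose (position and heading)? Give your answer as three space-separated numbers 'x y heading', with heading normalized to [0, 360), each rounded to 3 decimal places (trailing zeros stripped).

Answer: -1.5 -23.383 255

Derivation:
Executing turtle program step by step:
Start: pos=(0,0), heading=0, pen down
FD 2: (0,0) -> (2,0) [heading=0, draw]
FD 10: (2,0) -> (12,0) [heading=0, draw]
FD 4: (12,0) -> (16,0) [heading=0, draw]
FD 6: (16,0) -> (22,0) [heading=0, draw]
BK 10: (22,0) -> (12,0) [heading=0, draw]
RT 120: heading 0 -> 240
FD 15: (12,0) -> (4.5,-12.99) [heading=240, draw]
FD 12: (4.5,-12.99) -> (-1.5,-23.383) [heading=240, draw]
LT 15: heading 240 -> 255
Final: pos=(-1.5,-23.383), heading=255, 7 segment(s) drawn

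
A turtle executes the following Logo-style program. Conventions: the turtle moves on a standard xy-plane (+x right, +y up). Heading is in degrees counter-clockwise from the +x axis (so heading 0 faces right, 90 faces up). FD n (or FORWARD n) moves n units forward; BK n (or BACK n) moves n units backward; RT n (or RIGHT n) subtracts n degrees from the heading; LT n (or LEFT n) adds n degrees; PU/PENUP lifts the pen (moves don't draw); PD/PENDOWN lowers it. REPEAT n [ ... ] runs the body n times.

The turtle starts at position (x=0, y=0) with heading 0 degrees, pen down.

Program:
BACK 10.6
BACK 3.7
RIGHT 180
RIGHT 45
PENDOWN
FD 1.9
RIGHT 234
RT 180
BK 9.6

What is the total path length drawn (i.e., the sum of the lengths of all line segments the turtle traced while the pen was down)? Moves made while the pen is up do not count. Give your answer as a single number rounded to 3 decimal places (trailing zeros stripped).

Executing turtle program step by step:
Start: pos=(0,0), heading=0, pen down
BK 10.6: (0,0) -> (-10.6,0) [heading=0, draw]
BK 3.7: (-10.6,0) -> (-14.3,0) [heading=0, draw]
RT 180: heading 0 -> 180
RT 45: heading 180 -> 135
PD: pen down
FD 1.9: (-14.3,0) -> (-15.644,1.344) [heading=135, draw]
RT 234: heading 135 -> 261
RT 180: heading 261 -> 81
BK 9.6: (-15.644,1.344) -> (-17.145,-8.138) [heading=81, draw]
Final: pos=(-17.145,-8.138), heading=81, 4 segment(s) drawn

Segment lengths:
  seg 1: (0,0) -> (-10.6,0), length = 10.6
  seg 2: (-10.6,0) -> (-14.3,0), length = 3.7
  seg 3: (-14.3,0) -> (-15.644,1.344), length = 1.9
  seg 4: (-15.644,1.344) -> (-17.145,-8.138), length = 9.6
Total = 25.8

Answer: 25.8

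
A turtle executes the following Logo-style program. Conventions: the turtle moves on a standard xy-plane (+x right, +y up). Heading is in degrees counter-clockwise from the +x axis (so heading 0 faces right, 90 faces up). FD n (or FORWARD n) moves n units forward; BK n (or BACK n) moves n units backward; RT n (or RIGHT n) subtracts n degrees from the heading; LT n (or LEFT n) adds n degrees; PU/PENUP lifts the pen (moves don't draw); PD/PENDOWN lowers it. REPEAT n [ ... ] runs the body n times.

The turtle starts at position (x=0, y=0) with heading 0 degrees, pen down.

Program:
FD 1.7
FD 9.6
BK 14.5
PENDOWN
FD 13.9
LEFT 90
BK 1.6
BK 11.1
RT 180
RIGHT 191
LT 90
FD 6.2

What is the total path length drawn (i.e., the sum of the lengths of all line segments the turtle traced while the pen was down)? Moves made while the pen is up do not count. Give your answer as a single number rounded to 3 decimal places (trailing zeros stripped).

Executing turtle program step by step:
Start: pos=(0,0), heading=0, pen down
FD 1.7: (0,0) -> (1.7,0) [heading=0, draw]
FD 9.6: (1.7,0) -> (11.3,0) [heading=0, draw]
BK 14.5: (11.3,0) -> (-3.2,0) [heading=0, draw]
PD: pen down
FD 13.9: (-3.2,0) -> (10.7,0) [heading=0, draw]
LT 90: heading 0 -> 90
BK 1.6: (10.7,0) -> (10.7,-1.6) [heading=90, draw]
BK 11.1: (10.7,-1.6) -> (10.7,-12.7) [heading=90, draw]
RT 180: heading 90 -> 270
RT 191: heading 270 -> 79
LT 90: heading 79 -> 169
FD 6.2: (10.7,-12.7) -> (4.614,-11.517) [heading=169, draw]
Final: pos=(4.614,-11.517), heading=169, 7 segment(s) drawn

Segment lengths:
  seg 1: (0,0) -> (1.7,0), length = 1.7
  seg 2: (1.7,0) -> (11.3,0), length = 9.6
  seg 3: (11.3,0) -> (-3.2,0), length = 14.5
  seg 4: (-3.2,0) -> (10.7,0), length = 13.9
  seg 5: (10.7,0) -> (10.7,-1.6), length = 1.6
  seg 6: (10.7,-1.6) -> (10.7,-12.7), length = 11.1
  seg 7: (10.7,-12.7) -> (4.614,-11.517), length = 6.2
Total = 58.6

Answer: 58.6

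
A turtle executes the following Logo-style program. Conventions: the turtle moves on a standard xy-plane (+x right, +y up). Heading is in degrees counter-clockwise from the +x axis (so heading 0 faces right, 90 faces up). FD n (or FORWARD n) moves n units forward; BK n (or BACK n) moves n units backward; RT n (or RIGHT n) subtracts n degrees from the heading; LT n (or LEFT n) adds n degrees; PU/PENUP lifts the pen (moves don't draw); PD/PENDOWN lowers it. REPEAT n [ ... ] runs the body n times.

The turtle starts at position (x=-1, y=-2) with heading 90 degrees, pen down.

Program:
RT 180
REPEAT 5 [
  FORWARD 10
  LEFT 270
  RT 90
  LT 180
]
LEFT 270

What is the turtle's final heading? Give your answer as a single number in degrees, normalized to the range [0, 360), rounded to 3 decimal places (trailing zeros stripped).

Executing turtle program step by step:
Start: pos=(-1,-2), heading=90, pen down
RT 180: heading 90 -> 270
REPEAT 5 [
  -- iteration 1/5 --
  FD 10: (-1,-2) -> (-1,-12) [heading=270, draw]
  LT 270: heading 270 -> 180
  RT 90: heading 180 -> 90
  LT 180: heading 90 -> 270
  -- iteration 2/5 --
  FD 10: (-1,-12) -> (-1,-22) [heading=270, draw]
  LT 270: heading 270 -> 180
  RT 90: heading 180 -> 90
  LT 180: heading 90 -> 270
  -- iteration 3/5 --
  FD 10: (-1,-22) -> (-1,-32) [heading=270, draw]
  LT 270: heading 270 -> 180
  RT 90: heading 180 -> 90
  LT 180: heading 90 -> 270
  -- iteration 4/5 --
  FD 10: (-1,-32) -> (-1,-42) [heading=270, draw]
  LT 270: heading 270 -> 180
  RT 90: heading 180 -> 90
  LT 180: heading 90 -> 270
  -- iteration 5/5 --
  FD 10: (-1,-42) -> (-1,-52) [heading=270, draw]
  LT 270: heading 270 -> 180
  RT 90: heading 180 -> 90
  LT 180: heading 90 -> 270
]
LT 270: heading 270 -> 180
Final: pos=(-1,-52), heading=180, 5 segment(s) drawn

Answer: 180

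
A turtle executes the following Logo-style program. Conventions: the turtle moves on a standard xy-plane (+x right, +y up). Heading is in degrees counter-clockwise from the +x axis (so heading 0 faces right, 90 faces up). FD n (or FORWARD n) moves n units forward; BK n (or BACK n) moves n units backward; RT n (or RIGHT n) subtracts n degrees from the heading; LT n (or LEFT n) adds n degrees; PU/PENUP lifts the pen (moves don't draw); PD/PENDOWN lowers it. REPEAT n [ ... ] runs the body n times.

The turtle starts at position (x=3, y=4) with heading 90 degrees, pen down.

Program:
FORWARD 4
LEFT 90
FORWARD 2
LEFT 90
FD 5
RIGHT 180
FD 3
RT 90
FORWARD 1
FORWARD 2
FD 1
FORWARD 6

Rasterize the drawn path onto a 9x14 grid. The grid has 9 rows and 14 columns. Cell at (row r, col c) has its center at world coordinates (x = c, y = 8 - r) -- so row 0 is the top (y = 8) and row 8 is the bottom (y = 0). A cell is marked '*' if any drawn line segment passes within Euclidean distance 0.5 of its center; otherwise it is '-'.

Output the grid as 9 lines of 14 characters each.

Segment 0: (3,4) -> (3,8)
Segment 1: (3,8) -> (1,8)
Segment 2: (1,8) -> (1,3)
Segment 3: (1,3) -> (1,6)
Segment 4: (1,6) -> (2,6)
Segment 5: (2,6) -> (4,6)
Segment 6: (4,6) -> (5,6)
Segment 7: (5,6) -> (11,6)

Answer: -***----------
-*-*----------
-***********--
-*-*----------
-*-*----------
-*------------
--------------
--------------
--------------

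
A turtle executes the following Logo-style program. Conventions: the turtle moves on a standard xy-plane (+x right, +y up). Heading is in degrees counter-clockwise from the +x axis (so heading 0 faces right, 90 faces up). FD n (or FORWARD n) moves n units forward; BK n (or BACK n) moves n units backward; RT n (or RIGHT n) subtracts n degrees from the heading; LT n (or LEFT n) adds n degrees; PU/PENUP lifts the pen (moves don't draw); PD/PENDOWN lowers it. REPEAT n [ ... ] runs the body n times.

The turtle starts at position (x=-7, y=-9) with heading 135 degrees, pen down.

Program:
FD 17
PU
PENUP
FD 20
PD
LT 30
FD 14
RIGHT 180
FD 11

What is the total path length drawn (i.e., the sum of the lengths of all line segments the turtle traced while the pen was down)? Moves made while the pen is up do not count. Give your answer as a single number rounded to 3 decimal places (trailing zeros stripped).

Answer: 42

Derivation:
Executing turtle program step by step:
Start: pos=(-7,-9), heading=135, pen down
FD 17: (-7,-9) -> (-19.021,3.021) [heading=135, draw]
PU: pen up
PU: pen up
FD 20: (-19.021,3.021) -> (-33.163,17.163) [heading=135, move]
PD: pen down
LT 30: heading 135 -> 165
FD 14: (-33.163,17.163) -> (-46.686,20.786) [heading=165, draw]
RT 180: heading 165 -> 345
FD 11: (-46.686,20.786) -> (-36.061,17.939) [heading=345, draw]
Final: pos=(-36.061,17.939), heading=345, 3 segment(s) drawn

Segment lengths:
  seg 1: (-7,-9) -> (-19.021,3.021), length = 17
  seg 2: (-33.163,17.163) -> (-46.686,20.786), length = 14
  seg 3: (-46.686,20.786) -> (-36.061,17.939), length = 11
Total = 42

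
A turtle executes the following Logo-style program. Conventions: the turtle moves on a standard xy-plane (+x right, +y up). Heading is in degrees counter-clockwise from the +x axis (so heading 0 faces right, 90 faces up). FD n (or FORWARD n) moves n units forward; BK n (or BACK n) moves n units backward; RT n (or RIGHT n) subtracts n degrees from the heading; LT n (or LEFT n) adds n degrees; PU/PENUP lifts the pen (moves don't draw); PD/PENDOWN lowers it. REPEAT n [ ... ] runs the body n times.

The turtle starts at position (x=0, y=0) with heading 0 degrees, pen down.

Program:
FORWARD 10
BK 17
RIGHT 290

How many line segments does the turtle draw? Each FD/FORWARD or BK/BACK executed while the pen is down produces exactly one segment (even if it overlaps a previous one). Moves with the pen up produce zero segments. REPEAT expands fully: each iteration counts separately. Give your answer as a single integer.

Executing turtle program step by step:
Start: pos=(0,0), heading=0, pen down
FD 10: (0,0) -> (10,0) [heading=0, draw]
BK 17: (10,0) -> (-7,0) [heading=0, draw]
RT 290: heading 0 -> 70
Final: pos=(-7,0), heading=70, 2 segment(s) drawn
Segments drawn: 2

Answer: 2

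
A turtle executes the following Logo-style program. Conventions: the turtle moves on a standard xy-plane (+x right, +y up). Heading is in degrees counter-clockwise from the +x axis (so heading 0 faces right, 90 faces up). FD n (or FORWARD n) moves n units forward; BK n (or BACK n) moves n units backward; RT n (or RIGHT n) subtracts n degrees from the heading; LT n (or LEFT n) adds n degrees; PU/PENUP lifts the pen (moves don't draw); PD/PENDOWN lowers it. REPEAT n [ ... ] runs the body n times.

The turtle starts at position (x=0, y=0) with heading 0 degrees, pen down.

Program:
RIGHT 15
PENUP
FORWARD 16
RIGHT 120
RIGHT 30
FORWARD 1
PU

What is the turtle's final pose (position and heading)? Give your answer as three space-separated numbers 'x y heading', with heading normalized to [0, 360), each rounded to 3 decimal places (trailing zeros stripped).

Answer: 14.489 -4.4 195

Derivation:
Executing turtle program step by step:
Start: pos=(0,0), heading=0, pen down
RT 15: heading 0 -> 345
PU: pen up
FD 16: (0,0) -> (15.455,-4.141) [heading=345, move]
RT 120: heading 345 -> 225
RT 30: heading 225 -> 195
FD 1: (15.455,-4.141) -> (14.489,-4.4) [heading=195, move]
PU: pen up
Final: pos=(14.489,-4.4), heading=195, 0 segment(s) drawn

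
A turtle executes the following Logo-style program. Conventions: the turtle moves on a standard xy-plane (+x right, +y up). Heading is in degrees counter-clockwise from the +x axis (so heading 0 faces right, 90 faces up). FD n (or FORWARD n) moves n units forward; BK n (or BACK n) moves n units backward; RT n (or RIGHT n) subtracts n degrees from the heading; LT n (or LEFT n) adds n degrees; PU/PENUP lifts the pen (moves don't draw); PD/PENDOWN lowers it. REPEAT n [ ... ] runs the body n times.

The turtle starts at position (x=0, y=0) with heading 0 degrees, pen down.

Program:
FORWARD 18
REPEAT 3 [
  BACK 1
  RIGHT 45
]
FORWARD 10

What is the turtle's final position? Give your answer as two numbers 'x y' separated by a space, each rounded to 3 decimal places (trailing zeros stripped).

Executing turtle program step by step:
Start: pos=(0,0), heading=0, pen down
FD 18: (0,0) -> (18,0) [heading=0, draw]
REPEAT 3 [
  -- iteration 1/3 --
  BK 1: (18,0) -> (17,0) [heading=0, draw]
  RT 45: heading 0 -> 315
  -- iteration 2/3 --
  BK 1: (17,0) -> (16.293,0.707) [heading=315, draw]
  RT 45: heading 315 -> 270
  -- iteration 3/3 --
  BK 1: (16.293,0.707) -> (16.293,1.707) [heading=270, draw]
  RT 45: heading 270 -> 225
]
FD 10: (16.293,1.707) -> (9.222,-5.364) [heading=225, draw]
Final: pos=(9.222,-5.364), heading=225, 5 segment(s) drawn

Answer: 9.222 -5.364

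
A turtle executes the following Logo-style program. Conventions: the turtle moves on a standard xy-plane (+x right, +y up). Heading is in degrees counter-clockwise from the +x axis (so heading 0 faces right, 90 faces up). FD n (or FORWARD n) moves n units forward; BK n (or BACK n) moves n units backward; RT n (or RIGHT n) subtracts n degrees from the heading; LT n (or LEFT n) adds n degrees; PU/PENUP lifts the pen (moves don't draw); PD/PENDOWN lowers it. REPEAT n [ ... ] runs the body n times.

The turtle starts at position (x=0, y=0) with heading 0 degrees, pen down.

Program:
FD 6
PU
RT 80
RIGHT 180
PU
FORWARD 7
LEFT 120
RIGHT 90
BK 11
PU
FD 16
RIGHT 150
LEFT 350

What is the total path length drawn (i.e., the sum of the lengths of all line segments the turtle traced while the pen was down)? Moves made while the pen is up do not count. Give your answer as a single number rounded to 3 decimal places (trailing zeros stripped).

Executing turtle program step by step:
Start: pos=(0,0), heading=0, pen down
FD 6: (0,0) -> (6,0) [heading=0, draw]
PU: pen up
RT 80: heading 0 -> 280
RT 180: heading 280 -> 100
PU: pen up
FD 7: (6,0) -> (4.784,6.894) [heading=100, move]
LT 120: heading 100 -> 220
RT 90: heading 220 -> 130
BK 11: (4.784,6.894) -> (11.855,-1.533) [heading=130, move]
PU: pen up
FD 16: (11.855,-1.533) -> (1.571,10.724) [heading=130, move]
RT 150: heading 130 -> 340
LT 350: heading 340 -> 330
Final: pos=(1.571,10.724), heading=330, 1 segment(s) drawn

Segment lengths:
  seg 1: (0,0) -> (6,0), length = 6
Total = 6

Answer: 6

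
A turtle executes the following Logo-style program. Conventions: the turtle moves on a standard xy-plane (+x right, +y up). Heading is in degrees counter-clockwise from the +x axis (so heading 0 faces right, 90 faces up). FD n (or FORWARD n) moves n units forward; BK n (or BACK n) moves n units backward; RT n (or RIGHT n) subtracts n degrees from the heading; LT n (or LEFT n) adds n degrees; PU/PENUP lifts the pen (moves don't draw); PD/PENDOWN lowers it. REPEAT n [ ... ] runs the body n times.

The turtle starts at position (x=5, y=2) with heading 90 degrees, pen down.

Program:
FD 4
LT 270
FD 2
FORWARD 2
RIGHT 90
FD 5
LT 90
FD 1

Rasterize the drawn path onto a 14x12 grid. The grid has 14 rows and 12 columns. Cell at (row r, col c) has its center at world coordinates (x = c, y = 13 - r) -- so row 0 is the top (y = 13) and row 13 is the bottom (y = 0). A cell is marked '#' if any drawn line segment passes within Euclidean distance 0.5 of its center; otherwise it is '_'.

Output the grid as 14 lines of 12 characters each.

Segment 0: (5,2) -> (5,6)
Segment 1: (5,6) -> (7,6)
Segment 2: (7,6) -> (9,6)
Segment 3: (9,6) -> (9,1)
Segment 4: (9,1) -> (10,1)

Answer: ____________
____________
____________
____________
____________
____________
____________
_____#####__
_____#___#__
_____#___#__
_____#___#__
_____#___#__
_________##_
____________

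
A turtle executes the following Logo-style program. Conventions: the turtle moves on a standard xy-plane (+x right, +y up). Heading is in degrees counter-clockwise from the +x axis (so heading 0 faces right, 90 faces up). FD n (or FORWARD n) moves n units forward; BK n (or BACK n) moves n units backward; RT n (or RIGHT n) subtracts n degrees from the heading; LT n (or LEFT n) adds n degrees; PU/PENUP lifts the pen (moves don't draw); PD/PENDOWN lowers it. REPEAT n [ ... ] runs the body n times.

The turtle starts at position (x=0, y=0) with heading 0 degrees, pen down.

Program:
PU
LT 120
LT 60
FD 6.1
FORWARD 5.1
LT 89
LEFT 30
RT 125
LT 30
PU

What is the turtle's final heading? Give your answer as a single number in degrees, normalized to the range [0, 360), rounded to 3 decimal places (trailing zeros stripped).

Executing turtle program step by step:
Start: pos=(0,0), heading=0, pen down
PU: pen up
LT 120: heading 0 -> 120
LT 60: heading 120 -> 180
FD 6.1: (0,0) -> (-6.1,0) [heading=180, move]
FD 5.1: (-6.1,0) -> (-11.2,0) [heading=180, move]
LT 89: heading 180 -> 269
LT 30: heading 269 -> 299
RT 125: heading 299 -> 174
LT 30: heading 174 -> 204
PU: pen up
Final: pos=(-11.2,0), heading=204, 0 segment(s) drawn

Answer: 204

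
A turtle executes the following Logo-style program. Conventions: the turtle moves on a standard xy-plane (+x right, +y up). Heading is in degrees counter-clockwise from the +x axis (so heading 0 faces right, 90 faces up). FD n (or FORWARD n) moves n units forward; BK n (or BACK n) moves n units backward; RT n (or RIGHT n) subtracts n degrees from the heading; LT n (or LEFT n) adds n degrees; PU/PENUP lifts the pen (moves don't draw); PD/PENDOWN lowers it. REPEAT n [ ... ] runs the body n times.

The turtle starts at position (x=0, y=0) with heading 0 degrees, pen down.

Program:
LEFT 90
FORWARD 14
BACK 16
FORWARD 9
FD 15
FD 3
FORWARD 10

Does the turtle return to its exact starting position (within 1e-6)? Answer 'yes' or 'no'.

Executing turtle program step by step:
Start: pos=(0,0), heading=0, pen down
LT 90: heading 0 -> 90
FD 14: (0,0) -> (0,14) [heading=90, draw]
BK 16: (0,14) -> (0,-2) [heading=90, draw]
FD 9: (0,-2) -> (0,7) [heading=90, draw]
FD 15: (0,7) -> (0,22) [heading=90, draw]
FD 3: (0,22) -> (0,25) [heading=90, draw]
FD 10: (0,25) -> (0,35) [heading=90, draw]
Final: pos=(0,35), heading=90, 6 segment(s) drawn

Start position: (0, 0)
Final position: (0, 35)
Distance = 35; >= 1e-6 -> NOT closed

Answer: no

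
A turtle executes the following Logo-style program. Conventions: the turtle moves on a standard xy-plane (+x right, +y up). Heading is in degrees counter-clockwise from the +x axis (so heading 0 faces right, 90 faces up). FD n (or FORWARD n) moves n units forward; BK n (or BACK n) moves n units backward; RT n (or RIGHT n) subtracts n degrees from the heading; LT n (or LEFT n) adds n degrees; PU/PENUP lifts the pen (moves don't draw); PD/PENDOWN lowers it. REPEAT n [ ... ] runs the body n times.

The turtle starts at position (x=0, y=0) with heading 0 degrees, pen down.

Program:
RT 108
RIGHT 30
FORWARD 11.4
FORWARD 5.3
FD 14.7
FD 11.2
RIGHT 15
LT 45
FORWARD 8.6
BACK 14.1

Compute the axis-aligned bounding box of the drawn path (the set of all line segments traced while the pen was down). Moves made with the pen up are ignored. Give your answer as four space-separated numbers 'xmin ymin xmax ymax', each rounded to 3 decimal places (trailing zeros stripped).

Executing turtle program step by step:
Start: pos=(0,0), heading=0, pen down
RT 108: heading 0 -> 252
RT 30: heading 252 -> 222
FD 11.4: (0,0) -> (-8.472,-7.628) [heading=222, draw]
FD 5.3: (-8.472,-7.628) -> (-12.411,-11.174) [heading=222, draw]
FD 14.7: (-12.411,-11.174) -> (-23.335,-21.011) [heading=222, draw]
FD 11.2: (-23.335,-21.011) -> (-31.658,-28.505) [heading=222, draw]
RT 15: heading 222 -> 207
LT 45: heading 207 -> 252
FD 8.6: (-31.658,-28.505) -> (-34.316,-36.684) [heading=252, draw]
BK 14.1: (-34.316,-36.684) -> (-29.958,-23.274) [heading=252, draw]
Final: pos=(-29.958,-23.274), heading=252, 6 segment(s) drawn

Segment endpoints: x in {-34.316, -31.658, -29.958, -23.335, -12.411, -8.472, 0}, y in {-36.684, -28.505, -23.274, -21.011, -11.174, -7.628, 0}
xmin=-34.316, ymin=-36.684, xmax=0, ymax=0

Answer: -34.316 -36.684 0 0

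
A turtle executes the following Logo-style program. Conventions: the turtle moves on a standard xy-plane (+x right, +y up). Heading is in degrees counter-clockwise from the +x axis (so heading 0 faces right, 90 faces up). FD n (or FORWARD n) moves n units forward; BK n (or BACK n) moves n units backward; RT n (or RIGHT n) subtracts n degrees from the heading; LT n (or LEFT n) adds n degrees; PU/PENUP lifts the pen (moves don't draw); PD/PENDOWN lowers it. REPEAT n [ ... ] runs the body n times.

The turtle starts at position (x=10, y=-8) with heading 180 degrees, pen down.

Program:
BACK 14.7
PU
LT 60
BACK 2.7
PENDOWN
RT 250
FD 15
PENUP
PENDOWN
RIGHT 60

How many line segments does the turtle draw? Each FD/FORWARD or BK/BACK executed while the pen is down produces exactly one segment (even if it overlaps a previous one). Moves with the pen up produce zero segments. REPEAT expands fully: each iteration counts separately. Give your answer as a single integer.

Executing turtle program step by step:
Start: pos=(10,-8), heading=180, pen down
BK 14.7: (10,-8) -> (24.7,-8) [heading=180, draw]
PU: pen up
LT 60: heading 180 -> 240
BK 2.7: (24.7,-8) -> (26.05,-5.662) [heading=240, move]
PD: pen down
RT 250: heading 240 -> 350
FD 15: (26.05,-5.662) -> (40.822,-8.266) [heading=350, draw]
PU: pen up
PD: pen down
RT 60: heading 350 -> 290
Final: pos=(40.822,-8.266), heading=290, 2 segment(s) drawn
Segments drawn: 2

Answer: 2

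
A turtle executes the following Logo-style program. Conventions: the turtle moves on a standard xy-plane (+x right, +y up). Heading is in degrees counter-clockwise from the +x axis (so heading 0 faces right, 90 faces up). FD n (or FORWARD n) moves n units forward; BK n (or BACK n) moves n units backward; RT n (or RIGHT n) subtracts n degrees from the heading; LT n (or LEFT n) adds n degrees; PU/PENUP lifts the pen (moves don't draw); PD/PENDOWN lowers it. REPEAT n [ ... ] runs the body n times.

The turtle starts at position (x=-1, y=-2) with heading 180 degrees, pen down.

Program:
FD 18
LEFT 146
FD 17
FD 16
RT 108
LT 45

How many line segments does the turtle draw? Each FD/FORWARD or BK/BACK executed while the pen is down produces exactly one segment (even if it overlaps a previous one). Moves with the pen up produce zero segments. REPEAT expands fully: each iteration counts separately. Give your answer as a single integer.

Executing turtle program step by step:
Start: pos=(-1,-2), heading=180, pen down
FD 18: (-1,-2) -> (-19,-2) [heading=180, draw]
LT 146: heading 180 -> 326
FD 17: (-19,-2) -> (-4.906,-11.506) [heading=326, draw]
FD 16: (-4.906,-11.506) -> (8.358,-20.453) [heading=326, draw]
RT 108: heading 326 -> 218
LT 45: heading 218 -> 263
Final: pos=(8.358,-20.453), heading=263, 3 segment(s) drawn
Segments drawn: 3

Answer: 3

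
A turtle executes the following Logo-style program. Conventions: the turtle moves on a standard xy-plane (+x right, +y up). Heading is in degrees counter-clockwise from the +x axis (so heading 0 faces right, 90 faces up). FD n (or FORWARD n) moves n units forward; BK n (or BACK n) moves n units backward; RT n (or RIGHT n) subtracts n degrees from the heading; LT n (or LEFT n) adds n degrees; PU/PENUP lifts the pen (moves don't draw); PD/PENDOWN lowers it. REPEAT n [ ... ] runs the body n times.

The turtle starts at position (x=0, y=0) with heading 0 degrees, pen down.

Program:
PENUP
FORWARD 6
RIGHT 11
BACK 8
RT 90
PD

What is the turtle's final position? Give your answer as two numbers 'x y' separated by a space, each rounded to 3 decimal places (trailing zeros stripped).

Executing turtle program step by step:
Start: pos=(0,0), heading=0, pen down
PU: pen up
FD 6: (0,0) -> (6,0) [heading=0, move]
RT 11: heading 0 -> 349
BK 8: (6,0) -> (-1.853,1.526) [heading=349, move]
RT 90: heading 349 -> 259
PD: pen down
Final: pos=(-1.853,1.526), heading=259, 0 segment(s) drawn

Answer: -1.853 1.526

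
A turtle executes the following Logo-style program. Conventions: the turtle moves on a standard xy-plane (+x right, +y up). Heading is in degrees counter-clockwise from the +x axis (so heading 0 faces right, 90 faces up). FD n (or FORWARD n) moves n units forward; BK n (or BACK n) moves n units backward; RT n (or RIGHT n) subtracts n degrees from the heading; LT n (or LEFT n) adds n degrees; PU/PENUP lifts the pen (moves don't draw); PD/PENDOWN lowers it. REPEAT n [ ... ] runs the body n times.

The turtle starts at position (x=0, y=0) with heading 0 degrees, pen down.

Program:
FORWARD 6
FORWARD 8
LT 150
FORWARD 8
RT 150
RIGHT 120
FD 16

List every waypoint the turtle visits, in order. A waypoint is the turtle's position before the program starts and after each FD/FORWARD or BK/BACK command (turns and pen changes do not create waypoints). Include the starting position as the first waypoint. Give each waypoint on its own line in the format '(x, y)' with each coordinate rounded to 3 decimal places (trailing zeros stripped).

Executing turtle program step by step:
Start: pos=(0,0), heading=0, pen down
FD 6: (0,0) -> (6,0) [heading=0, draw]
FD 8: (6,0) -> (14,0) [heading=0, draw]
LT 150: heading 0 -> 150
FD 8: (14,0) -> (7.072,4) [heading=150, draw]
RT 150: heading 150 -> 0
RT 120: heading 0 -> 240
FD 16: (7.072,4) -> (-0.928,-9.856) [heading=240, draw]
Final: pos=(-0.928,-9.856), heading=240, 4 segment(s) drawn
Waypoints (5 total):
(0, 0)
(6, 0)
(14, 0)
(7.072, 4)
(-0.928, -9.856)

Answer: (0, 0)
(6, 0)
(14, 0)
(7.072, 4)
(-0.928, -9.856)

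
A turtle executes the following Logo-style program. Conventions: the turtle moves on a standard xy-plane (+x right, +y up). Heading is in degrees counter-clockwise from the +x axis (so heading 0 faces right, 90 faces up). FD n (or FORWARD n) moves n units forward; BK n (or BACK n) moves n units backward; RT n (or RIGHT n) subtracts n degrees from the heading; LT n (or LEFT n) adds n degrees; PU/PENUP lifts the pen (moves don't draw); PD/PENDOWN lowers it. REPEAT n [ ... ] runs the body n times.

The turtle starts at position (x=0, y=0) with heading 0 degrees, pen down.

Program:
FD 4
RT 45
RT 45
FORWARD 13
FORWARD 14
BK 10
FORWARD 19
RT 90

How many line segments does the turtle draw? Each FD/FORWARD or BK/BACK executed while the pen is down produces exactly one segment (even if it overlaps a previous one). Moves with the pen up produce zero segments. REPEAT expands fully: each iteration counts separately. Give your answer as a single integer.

Answer: 5

Derivation:
Executing turtle program step by step:
Start: pos=(0,0), heading=0, pen down
FD 4: (0,0) -> (4,0) [heading=0, draw]
RT 45: heading 0 -> 315
RT 45: heading 315 -> 270
FD 13: (4,0) -> (4,-13) [heading=270, draw]
FD 14: (4,-13) -> (4,-27) [heading=270, draw]
BK 10: (4,-27) -> (4,-17) [heading=270, draw]
FD 19: (4,-17) -> (4,-36) [heading=270, draw]
RT 90: heading 270 -> 180
Final: pos=(4,-36), heading=180, 5 segment(s) drawn
Segments drawn: 5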